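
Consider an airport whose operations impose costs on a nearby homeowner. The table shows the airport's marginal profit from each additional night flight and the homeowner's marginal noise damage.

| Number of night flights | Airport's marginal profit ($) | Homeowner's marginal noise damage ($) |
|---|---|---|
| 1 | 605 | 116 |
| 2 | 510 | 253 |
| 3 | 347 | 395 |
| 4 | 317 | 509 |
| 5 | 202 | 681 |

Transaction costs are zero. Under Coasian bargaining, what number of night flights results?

Bargaining reaches the level where marginal profit last exceeds marginal noise damage.
That holds through level 2 (510 ≥ 253) but not at 3 (347 < 395).

2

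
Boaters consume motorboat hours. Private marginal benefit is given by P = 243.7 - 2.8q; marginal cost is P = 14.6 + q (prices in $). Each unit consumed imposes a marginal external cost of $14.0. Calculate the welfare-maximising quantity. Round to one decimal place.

q* = 56.6

Social marginal benefit = demand − MEC = 229.7 - 2.8q.
Set SMB = MC: 229.7 - 2.8q = 14.6 + q → q* = 56.6053.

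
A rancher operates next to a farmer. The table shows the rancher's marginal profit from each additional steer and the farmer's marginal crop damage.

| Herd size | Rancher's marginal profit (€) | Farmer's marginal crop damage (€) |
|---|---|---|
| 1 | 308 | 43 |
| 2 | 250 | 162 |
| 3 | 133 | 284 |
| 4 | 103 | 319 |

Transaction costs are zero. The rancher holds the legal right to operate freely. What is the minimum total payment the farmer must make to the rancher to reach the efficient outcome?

€236

Left alone the rancher would choose level 4 (marginal profit stays positive).
Efficient level: k* = 2 (marginal profit ≥ marginal crop damage through 2).
The farmer must at least cover the rancher's forgone profit from cutting 4→2: 133 + 103 = 236.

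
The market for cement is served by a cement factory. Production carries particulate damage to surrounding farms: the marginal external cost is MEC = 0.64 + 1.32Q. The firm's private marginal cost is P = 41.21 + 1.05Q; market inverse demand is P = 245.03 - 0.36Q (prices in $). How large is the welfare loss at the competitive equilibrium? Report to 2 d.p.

DWL = $6713.04

Market equilibrium (private): 41.21 + 1.05Q = 245.03 - 0.36Q → Q_m = 144.5532.
Social marginal cost = private MC + MEC = 41.85 + 2.37Q.
Set SMC = demand: 41.85 + 2.37Q = 245.03 - 0.36Q → Q* = 74.4249.
Height of the DWL triangle at Q_m is SMC(Q_m) − demand(Q_m) = MEC(Q_m) = 191.4502.
DWL = ½ × 70.1283 × 191.4502 = 6713.0385.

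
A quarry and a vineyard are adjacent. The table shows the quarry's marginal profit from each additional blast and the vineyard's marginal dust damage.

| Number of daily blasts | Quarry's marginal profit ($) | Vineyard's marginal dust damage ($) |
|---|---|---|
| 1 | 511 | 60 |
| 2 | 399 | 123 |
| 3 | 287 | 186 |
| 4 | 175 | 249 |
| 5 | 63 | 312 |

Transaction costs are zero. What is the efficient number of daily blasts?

3

Bargaining reaches the level where marginal profit last exceeds marginal dust damage.
That holds through level 3 (287 ≥ 186) but not at 4 (175 < 249).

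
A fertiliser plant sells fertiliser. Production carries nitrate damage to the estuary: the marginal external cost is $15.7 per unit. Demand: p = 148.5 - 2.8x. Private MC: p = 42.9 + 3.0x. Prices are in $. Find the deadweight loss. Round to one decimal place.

DWL = $21.2

Market equilibrium (private): 42.9 + 3.0x = 148.5 - 2.8x → x_m = 18.2069.
Social marginal cost = private MC + MEC = 58.6 + 3.0x.
Set SMC = demand: 58.6 + 3.0x = 148.5 - 2.8x → x* = 15.5000.
The loss is the area between SMC and demand from x* to x_m; with linear curves that's a triangle of height MEC(x_m).
DWL = ½ × 2.7069 × 15.7000 = 21.2492.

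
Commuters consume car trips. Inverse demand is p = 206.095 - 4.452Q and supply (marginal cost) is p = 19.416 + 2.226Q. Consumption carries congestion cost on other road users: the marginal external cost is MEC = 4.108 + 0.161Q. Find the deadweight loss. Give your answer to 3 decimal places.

Market equilibrium (private): 19.416 + 2.226Q = 206.095 - 4.452Q → Q_m = 27.9543.
Social marginal benefit = demand − MEC = 201.987 - 4.613Q.
Set SMB = MC: 201.987 - 4.613Q = 19.416 + 2.226Q → Q* = 26.6956.
Height of the DWL triangle at Q_m is MC(Q_m) − SMB(Q_m) = MEC(Q_m) = 8.6086.
DWL = ½ × 1.2587 × 8.6086 = 5.4178.

DWL = 5.418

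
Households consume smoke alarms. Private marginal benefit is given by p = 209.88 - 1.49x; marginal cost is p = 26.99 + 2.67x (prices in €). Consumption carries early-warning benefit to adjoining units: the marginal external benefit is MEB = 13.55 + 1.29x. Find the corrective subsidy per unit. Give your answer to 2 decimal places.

subsidy = €101.85 per unit

Social marginal benefit = demand + MEB = 223.43 - 0.20x.
Set SMB = MC: 223.43 - 0.20x = 26.99 + 2.67x → x* = 68.4460.
The Pigouvian subsidy equals MEB at x*: 13.55 + 1.29×68.4460 = 101.8453.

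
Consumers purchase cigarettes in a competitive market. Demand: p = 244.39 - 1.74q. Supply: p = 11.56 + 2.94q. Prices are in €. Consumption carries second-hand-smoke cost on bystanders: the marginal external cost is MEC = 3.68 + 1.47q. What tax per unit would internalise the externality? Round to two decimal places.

tax = €58.45 per unit

Social marginal benefit = demand − MEC = 240.71 - 3.21q.
Set SMB = MC: 240.71 - 3.21q = 11.56 + 2.94q → q* = 37.2602.
The Pigouvian tax equals MEC at q*: 3.68 + 1.47×37.2602 = 58.4525.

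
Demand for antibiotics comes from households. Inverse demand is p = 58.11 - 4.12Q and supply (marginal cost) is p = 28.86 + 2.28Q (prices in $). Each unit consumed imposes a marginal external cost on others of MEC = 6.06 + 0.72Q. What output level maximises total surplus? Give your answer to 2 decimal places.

Social marginal benefit = demand − MEC = 52.05 - 4.84Q.
Set SMB = MC: 52.05 - 4.84Q = 28.86 + 2.28Q → Q* = 3.2570.

Q* = 3.26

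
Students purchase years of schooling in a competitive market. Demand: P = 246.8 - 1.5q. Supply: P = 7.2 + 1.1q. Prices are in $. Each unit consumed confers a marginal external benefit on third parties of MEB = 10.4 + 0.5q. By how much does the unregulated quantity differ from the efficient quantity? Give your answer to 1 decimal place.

26.9 units

Market equilibrium (private): 7.2 + 1.1q = 246.8 - 1.5q → q_m = 92.1538.
Social marginal benefit = demand + MEB = 257.2 - q.
Set SMB = MC: 257.2 - q = 7.2 + 1.1q → q* = 119.0476.
Gap = |92.1538 − 119.0476| = 26.8938.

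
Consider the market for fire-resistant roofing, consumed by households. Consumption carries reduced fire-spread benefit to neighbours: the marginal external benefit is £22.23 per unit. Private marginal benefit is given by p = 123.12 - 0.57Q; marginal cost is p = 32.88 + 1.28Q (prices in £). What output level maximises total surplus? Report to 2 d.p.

Social marginal benefit = demand + MEB = 145.35 - 0.57Q.
Set SMB = MC: 145.35 - 0.57Q = 32.88 + 1.28Q → Q* = 60.7946.

Q* = 60.79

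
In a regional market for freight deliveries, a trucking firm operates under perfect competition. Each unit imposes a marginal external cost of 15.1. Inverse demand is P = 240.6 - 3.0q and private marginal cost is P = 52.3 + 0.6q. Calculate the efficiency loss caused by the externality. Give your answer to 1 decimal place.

DWL = 31.7

Market equilibrium (private): 52.3 + 0.6q = 240.6 - 3.0q → q_m = 52.3056.
Social marginal cost = private MC + MEC = 67.4 + 0.6q.
Set SMC = demand: 67.4 + 0.6q = 240.6 - 3.0q → q* = 48.1111.
Between q* and q_m the wedge SMC − demand runs linearly from 0 to MEC(q_m), so the loss is a triangle.
DWL = ½ × 4.1945 × 15.1000 = 31.6685.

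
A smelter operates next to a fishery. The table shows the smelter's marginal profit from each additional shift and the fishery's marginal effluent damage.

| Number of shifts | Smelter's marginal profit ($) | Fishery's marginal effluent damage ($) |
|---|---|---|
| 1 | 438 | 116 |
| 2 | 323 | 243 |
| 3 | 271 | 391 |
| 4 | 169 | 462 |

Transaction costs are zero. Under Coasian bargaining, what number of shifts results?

2

Bargaining reaches the level where marginal profit last exceeds marginal effluent damage.
That holds through level 2 (323 ≥ 243) but not at 3 (271 < 391).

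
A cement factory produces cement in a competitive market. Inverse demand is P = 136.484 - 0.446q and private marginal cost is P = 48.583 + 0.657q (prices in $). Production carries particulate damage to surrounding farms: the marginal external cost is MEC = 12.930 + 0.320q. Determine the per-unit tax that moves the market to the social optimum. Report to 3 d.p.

tax = $29.789 per unit

Social marginal cost = private MC + MEC = 61.513 + 0.977q.
Set SMC = demand: 61.513 + 0.977q = 136.484 - 0.446q → q* = 52.6852.
The Pigouvian tax equals MEC at q*: 12.930 + 0.320×52.6852 = 29.7893.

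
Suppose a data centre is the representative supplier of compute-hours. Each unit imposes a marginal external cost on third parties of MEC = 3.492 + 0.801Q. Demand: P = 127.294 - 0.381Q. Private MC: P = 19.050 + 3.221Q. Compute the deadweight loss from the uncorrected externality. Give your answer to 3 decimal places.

Market equilibrium (private): 19.050 + 3.221Q = 127.294 - 0.381Q → Q_m = 30.0511.
Social marginal cost = private MC + MEC = 22.542 + 4.022Q.
Set SMC = demand: 22.542 + 4.022Q = 127.294 - 0.381Q → Q* = 23.7911.
The welfare-loss triangle has base |Q_m − Q*| and height MEC(Q_m) (the vertical gap between SMC and demand is zero at Q* and MEC at Q_m).
DWL = ½ × 6.2600 × 27.5629 = 86.2719.

DWL = 86.272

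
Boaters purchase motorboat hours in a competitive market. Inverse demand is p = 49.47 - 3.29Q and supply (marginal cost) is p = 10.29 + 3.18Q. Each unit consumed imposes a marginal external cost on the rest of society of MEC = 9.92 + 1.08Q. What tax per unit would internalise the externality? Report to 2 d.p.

tax = 14.11 per unit

Social marginal benefit = demand − MEC = 39.55 - 4.37Q.
Set SMB = MC: 39.55 - 4.37Q = 10.29 + 3.18Q → Q* = 3.8755.
The Pigouvian tax equals MEC at Q*: 9.92 + 1.08×3.8755 = 14.1055.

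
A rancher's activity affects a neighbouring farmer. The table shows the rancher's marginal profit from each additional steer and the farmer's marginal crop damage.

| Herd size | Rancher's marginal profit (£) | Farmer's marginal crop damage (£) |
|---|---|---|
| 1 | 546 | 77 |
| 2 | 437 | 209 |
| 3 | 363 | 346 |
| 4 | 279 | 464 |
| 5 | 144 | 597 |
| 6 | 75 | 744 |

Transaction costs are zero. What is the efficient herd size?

3

Bargaining reaches the level where marginal profit last exceeds marginal crop damage.
That holds through level 3 (363 ≥ 346) but not at 4 (279 < 464).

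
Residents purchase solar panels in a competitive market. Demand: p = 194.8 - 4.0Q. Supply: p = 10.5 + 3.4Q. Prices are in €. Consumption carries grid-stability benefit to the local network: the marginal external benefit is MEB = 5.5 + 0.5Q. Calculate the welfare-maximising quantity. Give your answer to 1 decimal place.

Social marginal benefit = demand + MEB = 200.3 - 3.5Q.
Set SMB = MC: 200.3 - 3.5Q = 10.5 + 3.4Q → Q* = 27.5072.

Q* = 27.5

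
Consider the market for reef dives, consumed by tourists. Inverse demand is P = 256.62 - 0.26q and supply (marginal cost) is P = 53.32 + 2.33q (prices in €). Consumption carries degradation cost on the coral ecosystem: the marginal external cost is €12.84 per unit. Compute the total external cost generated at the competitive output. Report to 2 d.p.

Market equilibrium (private): 53.32 + 2.33q = 256.62 - 0.26q → q_m = 78.4942.
Total external cost = MEC × q_m = 12.84 × 78.4942 = 1007.8655.

€1007.87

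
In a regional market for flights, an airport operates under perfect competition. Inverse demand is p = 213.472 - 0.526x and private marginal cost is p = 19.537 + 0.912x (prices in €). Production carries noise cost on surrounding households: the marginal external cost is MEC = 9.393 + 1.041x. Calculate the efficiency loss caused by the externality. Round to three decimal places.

Market equilibrium (private): 19.537 + 0.912x = 213.472 - 0.526x → x_m = 134.8644.
Social marginal cost = private MC + MEC = 28.930 + 1.953x.
Set SMC = demand: 28.930 + 1.953x = 213.472 - 0.526x → x* = 74.4421.
Height of the DWL triangle at x_m is SMC(x_m) − demand(x_m) = MEC(x_m) = 149.7868.
DWL = ½ × 60.4223 × 149.7868 = 4525.2315.

DWL = €4525.231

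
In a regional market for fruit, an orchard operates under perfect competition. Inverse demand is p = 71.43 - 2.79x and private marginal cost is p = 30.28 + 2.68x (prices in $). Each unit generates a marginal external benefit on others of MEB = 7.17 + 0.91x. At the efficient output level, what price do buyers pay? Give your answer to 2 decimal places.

Social marginal cost = private MC − MEB = 23.11 + 1.77x.
Set SMC = demand: 23.11 + 1.77x = 71.43 - 2.79x → x* = 10.5965.
Consumer price on the demand curve at x*: 71.43 − 2.79×10.5965 = 41.8658.

P = $41.87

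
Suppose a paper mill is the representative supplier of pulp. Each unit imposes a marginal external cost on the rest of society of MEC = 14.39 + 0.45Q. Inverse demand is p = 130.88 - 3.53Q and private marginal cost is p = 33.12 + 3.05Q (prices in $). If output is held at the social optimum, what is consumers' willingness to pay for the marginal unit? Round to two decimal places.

Social marginal cost = private MC + MEC = 47.51 + 3.50Q.
Set SMC = demand: 47.51 + 3.50Q = 130.88 - 3.53Q → Q* = 11.8592.
Consumer price on the demand curve at Q*: 130.88 − 3.53×11.8592 = 89.0170.

P = $89.02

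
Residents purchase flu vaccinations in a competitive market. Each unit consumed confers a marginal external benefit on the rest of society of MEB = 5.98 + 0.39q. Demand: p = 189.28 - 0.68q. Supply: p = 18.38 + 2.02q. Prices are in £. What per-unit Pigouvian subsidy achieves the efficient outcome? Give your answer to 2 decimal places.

Social marginal benefit = demand + MEB = 195.26 - 0.29q.
Set SMB = MC: 195.26 - 0.29q = 18.38 + 2.02q → q* = 76.5714.
The Pigouvian subsidy equals MEB at q*: 5.98 + 0.39×76.5714 = 35.8428.

subsidy = £35.84 per unit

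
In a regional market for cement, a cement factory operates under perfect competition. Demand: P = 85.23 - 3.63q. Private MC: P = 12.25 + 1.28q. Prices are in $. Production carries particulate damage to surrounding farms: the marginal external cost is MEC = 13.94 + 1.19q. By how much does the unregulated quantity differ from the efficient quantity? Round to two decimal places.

5.18 units

Market equilibrium (private): 12.25 + 1.28q = 85.23 - 3.63q → q_m = 14.8635.
Social marginal cost = private MC + MEC = 26.19 + 2.47q.
Set SMC = demand: 26.19 + 2.47q = 85.23 - 3.63q → q* = 9.6787.
Gap = |14.8635 − 9.6787| = 5.1848.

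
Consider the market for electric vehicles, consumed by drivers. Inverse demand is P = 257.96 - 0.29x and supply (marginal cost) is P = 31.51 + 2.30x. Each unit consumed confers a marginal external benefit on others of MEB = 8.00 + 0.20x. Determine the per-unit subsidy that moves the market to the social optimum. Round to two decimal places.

Social marginal benefit = demand + MEB = 265.96 - 0.09x.
Set SMB = MC: 265.96 - 0.09x = 31.51 + 2.30x → x* = 98.0962.
The Pigouvian subsidy equals MEB at x*: 8.00 + 0.20×98.0962 = 27.6192.

subsidy = 27.62 per unit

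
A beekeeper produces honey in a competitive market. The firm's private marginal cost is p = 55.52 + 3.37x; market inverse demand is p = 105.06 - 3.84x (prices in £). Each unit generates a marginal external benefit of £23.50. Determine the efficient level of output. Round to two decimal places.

Social marginal cost = private MC − MEB = 32.02 + 3.37x.
Set SMC = demand: 32.02 + 3.37x = 105.06 - 3.84x → x* = 10.1304.

x* = 10.13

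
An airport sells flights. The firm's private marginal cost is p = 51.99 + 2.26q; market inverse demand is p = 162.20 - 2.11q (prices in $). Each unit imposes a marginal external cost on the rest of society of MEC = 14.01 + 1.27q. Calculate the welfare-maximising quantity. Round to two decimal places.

Social marginal cost = private MC + MEC = 66.00 + 3.53q.
Set SMC = demand: 66.00 + 3.53q = 162.20 - 2.11q → q* = 17.0567.

q* = 17.06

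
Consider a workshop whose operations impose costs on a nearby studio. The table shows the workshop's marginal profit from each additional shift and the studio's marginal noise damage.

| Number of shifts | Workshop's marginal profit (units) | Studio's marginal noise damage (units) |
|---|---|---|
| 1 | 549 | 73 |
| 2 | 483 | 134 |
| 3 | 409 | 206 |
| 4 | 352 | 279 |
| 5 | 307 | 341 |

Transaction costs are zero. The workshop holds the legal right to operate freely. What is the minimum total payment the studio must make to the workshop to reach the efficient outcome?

307

Left alone the workshop would choose level 5 (marginal profit stays positive).
Efficient level: k* = 4 (marginal profit ≥ marginal noise damage through 4).
The studio must at least cover the workshop's forgone profit from cutting 5→4: 307 = 307.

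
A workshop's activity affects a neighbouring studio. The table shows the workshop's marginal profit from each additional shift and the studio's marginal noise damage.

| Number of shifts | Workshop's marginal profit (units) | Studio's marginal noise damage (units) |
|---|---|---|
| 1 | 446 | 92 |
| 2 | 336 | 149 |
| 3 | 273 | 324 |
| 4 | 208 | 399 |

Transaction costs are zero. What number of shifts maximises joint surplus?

Bargaining reaches the level where marginal profit last exceeds marginal noise damage.
That holds through level 2 (336 ≥ 149) but not at 3 (273 < 324).

2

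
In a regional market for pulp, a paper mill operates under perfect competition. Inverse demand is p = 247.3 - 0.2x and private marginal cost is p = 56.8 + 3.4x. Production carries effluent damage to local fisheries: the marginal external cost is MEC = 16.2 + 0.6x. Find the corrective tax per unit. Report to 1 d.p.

Social marginal cost = private MC + MEC = 73.0 + 4.0x.
Set SMC = demand: 73.0 + 4.0x = 247.3 - 0.2x → x* = 41.5000.
The Pigouvian tax equals MEC at x*: 16.2 + 0.6×41.5000 = 41.1000.

tax = 41.1 per unit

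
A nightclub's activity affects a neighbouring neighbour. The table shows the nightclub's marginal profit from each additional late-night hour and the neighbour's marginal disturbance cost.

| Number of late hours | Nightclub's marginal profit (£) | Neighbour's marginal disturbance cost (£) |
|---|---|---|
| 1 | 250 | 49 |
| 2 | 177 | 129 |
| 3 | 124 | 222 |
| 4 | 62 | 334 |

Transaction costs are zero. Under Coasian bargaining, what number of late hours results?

Bargaining reaches the level where marginal profit last exceeds marginal disturbance cost.
That holds through level 2 (177 ≥ 129) but not at 3 (124 < 222).

2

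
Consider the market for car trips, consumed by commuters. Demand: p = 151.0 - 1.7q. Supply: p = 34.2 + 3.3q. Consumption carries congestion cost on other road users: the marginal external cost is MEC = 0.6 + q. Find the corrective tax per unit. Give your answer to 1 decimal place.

tax = 20.0 per unit

Social marginal benefit = demand − MEC = 150.4 - 2.7q.
Set SMB = MC: 150.4 - 2.7q = 34.2 + 3.3q → q* = 19.3667.
The Pigouvian tax equals MEC at q*: 0.6 + 1.0×19.3667 = 19.9667.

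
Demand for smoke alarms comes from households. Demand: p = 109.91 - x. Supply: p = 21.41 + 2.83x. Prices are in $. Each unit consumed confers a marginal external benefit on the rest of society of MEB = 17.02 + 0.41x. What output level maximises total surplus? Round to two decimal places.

x* = 30.85

Social marginal benefit = demand + MEB = 126.93 - 0.59x.
Set SMB = MC: 126.93 - 0.59x = 21.41 + 2.83x → x* = 30.8538.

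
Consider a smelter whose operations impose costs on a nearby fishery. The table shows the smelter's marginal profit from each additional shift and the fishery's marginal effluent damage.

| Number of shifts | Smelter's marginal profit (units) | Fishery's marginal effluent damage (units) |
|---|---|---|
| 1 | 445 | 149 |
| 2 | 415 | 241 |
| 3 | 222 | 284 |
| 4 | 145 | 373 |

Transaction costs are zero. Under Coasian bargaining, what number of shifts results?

2

Bargaining reaches the level where marginal profit last exceeds marginal effluent damage.
That holds through level 2 (415 ≥ 241) but not at 3 (222 < 284).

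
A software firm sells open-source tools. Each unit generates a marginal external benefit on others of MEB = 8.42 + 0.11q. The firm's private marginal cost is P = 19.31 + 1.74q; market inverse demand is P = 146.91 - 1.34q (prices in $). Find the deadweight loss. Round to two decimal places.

DWL = $28.35

Market equilibrium (private): 19.31 + 1.74q = 146.91 - 1.34q → q_m = 41.4286.
Social marginal cost = private MC − MEB = 10.89 + 1.63q.
Set SMC = demand: 10.89 + 1.63q = 146.91 - 1.34q → q* = 45.7980.
Height of the DWL triangle at q_m is demand(q_m) − SMC(q_m) = MEB(q_m) = 12.9771.
DWL = ½ × 4.3694 × 12.9771 = 28.3511.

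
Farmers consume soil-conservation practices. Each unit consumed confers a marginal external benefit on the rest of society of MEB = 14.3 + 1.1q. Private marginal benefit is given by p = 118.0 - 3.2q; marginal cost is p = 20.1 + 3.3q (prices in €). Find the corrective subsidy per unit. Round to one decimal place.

Social marginal benefit = demand + MEB = 132.3 - 2.1q.
Set SMB = MC: 132.3 - 2.1q = 20.1 + 3.3q → q* = 20.7778.
The Pigouvian subsidy equals MEB at q*: 14.3 + 1.1×20.7778 = 37.1556.

subsidy = €37.2 per unit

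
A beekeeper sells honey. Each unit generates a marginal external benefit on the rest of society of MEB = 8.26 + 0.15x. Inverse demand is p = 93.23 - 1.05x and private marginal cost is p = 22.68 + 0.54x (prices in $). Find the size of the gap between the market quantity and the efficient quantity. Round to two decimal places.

10.36 units

Market equilibrium (private): 22.68 + 0.54x = 93.23 - 1.05x → x_m = 44.3711.
Social marginal cost = private MC − MEB = 14.42 + 0.39x.
Set SMC = demand: 14.42 + 0.39x = 93.23 - 1.05x → x* = 54.7292.
Gap = |44.3711 − 54.7292| = 10.3581.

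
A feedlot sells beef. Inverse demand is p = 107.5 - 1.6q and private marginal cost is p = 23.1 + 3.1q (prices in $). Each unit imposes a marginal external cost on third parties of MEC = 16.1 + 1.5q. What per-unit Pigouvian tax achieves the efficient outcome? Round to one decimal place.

tax = $32.6 per unit

Social marginal cost = private MC + MEC = 39.2 + 4.6q.
Set SMC = demand: 39.2 + 4.6q = 107.5 - 1.6q → q* = 11.0161.
The Pigouvian tax equals MEC at q*: 16.1 + 1.5×11.0161 = 32.6242.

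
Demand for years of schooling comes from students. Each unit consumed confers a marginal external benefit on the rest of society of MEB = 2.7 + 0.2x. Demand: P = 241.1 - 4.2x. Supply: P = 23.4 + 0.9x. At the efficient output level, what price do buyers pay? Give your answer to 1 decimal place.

P = 52.2

Social marginal benefit = demand + MEB = 243.8 - 4.0x.
Set SMB = MC: 243.8 - 4.0x = 23.4 + 0.9x → x* = 44.9796.
Consumer price on the demand curve at x*: 241.1 − 4.2×44.9796 = 52.1857.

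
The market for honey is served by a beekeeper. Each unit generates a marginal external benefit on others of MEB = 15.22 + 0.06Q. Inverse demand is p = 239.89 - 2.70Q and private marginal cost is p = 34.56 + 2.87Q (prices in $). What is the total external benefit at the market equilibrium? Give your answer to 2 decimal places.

Market equilibrium (private): 34.56 + 2.87Q = 239.89 - 2.70Q → Q_m = 36.8636.
Total external benefit = ∫₀^{Q_m} (15.22 + 0.06Q) dQ = 15.22×36.8636 + ½×0.06×36.8636² = 601.8317.

$601.83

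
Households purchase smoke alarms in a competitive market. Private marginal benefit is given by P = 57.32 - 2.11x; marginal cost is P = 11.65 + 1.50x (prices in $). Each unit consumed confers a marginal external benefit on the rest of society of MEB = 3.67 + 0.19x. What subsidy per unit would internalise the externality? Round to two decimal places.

subsidy = $6.41 per unit

Social marginal benefit = demand + MEB = 60.99 - 1.92x.
Set SMB = MC: 60.99 - 1.92x = 11.65 + 1.50x → x* = 14.4269.
The Pigouvian subsidy equals MEB at x*: 3.67 + 0.19×14.4269 = 6.4111.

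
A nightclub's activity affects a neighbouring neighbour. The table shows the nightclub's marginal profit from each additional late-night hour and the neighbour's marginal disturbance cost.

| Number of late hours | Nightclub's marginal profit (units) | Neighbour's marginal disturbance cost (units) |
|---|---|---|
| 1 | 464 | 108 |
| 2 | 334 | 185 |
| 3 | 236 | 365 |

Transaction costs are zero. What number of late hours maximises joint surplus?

Bargaining reaches the level where marginal profit last exceeds marginal disturbance cost.
That holds through level 2 (334 ≥ 185) but not at 3 (236 < 365).

2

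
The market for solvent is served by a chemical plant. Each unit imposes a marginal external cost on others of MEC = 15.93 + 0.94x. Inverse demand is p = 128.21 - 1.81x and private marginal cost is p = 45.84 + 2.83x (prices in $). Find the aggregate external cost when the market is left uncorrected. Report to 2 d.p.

Market equilibrium (private): 45.84 + 2.83x = 128.21 - 1.81x → x_m = 17.7522.
Total external cost = ∫₀^{x_m} (15.93 + 0.94x) dx = 15.93×17.7522 + ½×0.94×17.7522² = 430.9086.

$430.91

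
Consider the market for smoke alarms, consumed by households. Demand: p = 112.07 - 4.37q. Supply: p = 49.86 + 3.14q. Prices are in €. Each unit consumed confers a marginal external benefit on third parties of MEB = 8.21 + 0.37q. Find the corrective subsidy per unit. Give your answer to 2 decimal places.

subsidy = €11.86 per unit

Social marginal benefit = demand + MEB = 120.28 - 4.00q.
Set SMB = MC: 120.28 - 4.00q = 49.86 + 3.14q → q* = 9.8627.
The Pigouvian subsidy equals MEB at q*: 8.21 + 0.37×9.8627 = 11.8592.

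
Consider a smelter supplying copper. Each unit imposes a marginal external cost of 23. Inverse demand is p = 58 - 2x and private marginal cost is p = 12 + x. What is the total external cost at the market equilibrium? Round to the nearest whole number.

353

Market equilibrium (private): 12 + x = 58 - 2x → x_m = 15.3333.
Total external cost = MEC × x_m = 23 × 15.3333 = 352.6659.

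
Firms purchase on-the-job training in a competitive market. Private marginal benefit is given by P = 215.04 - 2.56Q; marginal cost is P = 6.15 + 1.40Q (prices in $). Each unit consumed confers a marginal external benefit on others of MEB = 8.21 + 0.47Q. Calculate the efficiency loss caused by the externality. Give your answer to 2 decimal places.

DWL = $156.04

Market equilibrium (private): 6.15 + 1.40Q = 215.04 - 2.56Q → Q_m = 52.7500.
Social marginal benefit = demand + MEB = 223.25 - 2.09Q.
Set SMB = MC: 223.25 - 2.09Q = 6.15 + 1.40Q → Q* = 62.2063.
Height of the DWL triangle at Q_m is SMB(Q_m) − MC(Q_m) = MEB(Q_m) = 33.0025.
DWL = ½ × 9.4563 × 33.0025 = 156.0408.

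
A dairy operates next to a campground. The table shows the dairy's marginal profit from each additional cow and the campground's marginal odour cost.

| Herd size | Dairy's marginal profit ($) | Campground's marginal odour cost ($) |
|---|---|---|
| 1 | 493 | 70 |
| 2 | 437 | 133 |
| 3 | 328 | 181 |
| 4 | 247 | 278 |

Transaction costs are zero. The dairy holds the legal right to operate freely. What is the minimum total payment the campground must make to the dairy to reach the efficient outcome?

Left alone the dairy would choose level 4 (marginal profit stays positive).
Efficient level: k* = 3 (marginal profit ≥ marginal odour cost through 3).
The campground must at least cover the dairy's forgone profit from cutting 4→3: 247 = 247.

$247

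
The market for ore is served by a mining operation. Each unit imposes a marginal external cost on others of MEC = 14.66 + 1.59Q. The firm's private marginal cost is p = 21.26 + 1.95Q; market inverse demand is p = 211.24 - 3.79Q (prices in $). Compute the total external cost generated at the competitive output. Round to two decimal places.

Market equilibrium (private): 21.26 + 1.95Q = 211.24 - 3.79Q → Q_m = 33.0976.
Total external cost = ∫₀^{Q_m} (14.66 + 1.59Q) dQ = 14.66×33.0976 + ½×1.59×33.0976² = 1356.0945.

$1356.09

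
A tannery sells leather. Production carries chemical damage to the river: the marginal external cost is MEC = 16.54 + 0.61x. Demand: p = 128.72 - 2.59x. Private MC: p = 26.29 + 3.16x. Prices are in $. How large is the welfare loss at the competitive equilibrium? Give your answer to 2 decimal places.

DWL = $59.05

Market equilibrium (private): 26.29 + 3.16x = 128.72 - 2.59x → x_m = 17.8139.
Social marginal cost = private MC + MEC = 42.83 + 3.77x.
Set SMC = demand: 42.83 + 3.77x = 128.72 - 2.59x → x* = 13.5047.
Height of the DWL triangle at x_m is SMC(x_m) − demand(x_m) = MEC(x_m) = 27.4065.
DWL = ½ × 4.3092 × 27.4065 = 59.0500.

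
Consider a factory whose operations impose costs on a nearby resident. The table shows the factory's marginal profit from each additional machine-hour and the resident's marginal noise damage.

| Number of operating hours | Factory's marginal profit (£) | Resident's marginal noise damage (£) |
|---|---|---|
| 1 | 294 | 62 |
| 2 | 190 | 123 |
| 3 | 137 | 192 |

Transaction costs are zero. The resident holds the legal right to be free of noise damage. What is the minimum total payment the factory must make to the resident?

£185

Efficient level: marginal profit ≥ marginal noise damage through level 2, so k* = 2.
With the resident holding the right, the factory must at least compensate total damage at k*: 62 + 123 = 185.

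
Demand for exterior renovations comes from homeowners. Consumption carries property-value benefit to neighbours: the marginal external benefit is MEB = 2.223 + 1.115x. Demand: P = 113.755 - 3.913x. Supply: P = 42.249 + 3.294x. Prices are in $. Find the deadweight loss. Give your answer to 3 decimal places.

Market equilibrium (private): 42.249 + 3.294x = 113.755 - 3.913x → x_m = 9.9217.
Social marginal benefit = demand + MEB = 115.978 - 2.798x.
Set SMB = MC: 115.978 - 2.798x = 42.249 + 3.294x → x* = 12.1026.
The welfare-loss triangle has base |x_m − x*| and height MEB(x_m) (the vertical gap between SMB and MC is zero at x* and MEB at x_m).
DWL = ½ × 2.1809 × 13.2857 = 14.4874.

DWL = $14.487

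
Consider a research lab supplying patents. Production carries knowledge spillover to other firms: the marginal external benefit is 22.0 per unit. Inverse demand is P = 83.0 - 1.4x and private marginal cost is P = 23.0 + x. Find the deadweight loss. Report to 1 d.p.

Market equilibrium (private): 23.0 + x = 83.0 - 1.4x → x_m = 25.0000.
Social marginal cost = private MC − MEB = 1.0 + x.
Set SMC = demand: 1.0 + x = 83.0 - 1.4x → x* = 34.1667.
Height of the DWL triangle at x_m is demand(x_m) − SMC(x_m) = MEB(x_m) = 22.0000.
DWL = ½ × 9.1667 × 22.0000 = 100.8337.

DWL = 100.8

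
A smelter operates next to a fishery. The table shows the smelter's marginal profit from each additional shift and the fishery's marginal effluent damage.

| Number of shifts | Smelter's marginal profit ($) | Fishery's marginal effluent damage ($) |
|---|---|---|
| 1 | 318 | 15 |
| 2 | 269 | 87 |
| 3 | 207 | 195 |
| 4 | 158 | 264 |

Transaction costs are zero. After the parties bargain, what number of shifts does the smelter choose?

Bargaining reaches the level where marginal profit last exceeds marginal effluent damage.
That holds through level 3 (207 ≥ 195) but not at 4 (158 < 264).

3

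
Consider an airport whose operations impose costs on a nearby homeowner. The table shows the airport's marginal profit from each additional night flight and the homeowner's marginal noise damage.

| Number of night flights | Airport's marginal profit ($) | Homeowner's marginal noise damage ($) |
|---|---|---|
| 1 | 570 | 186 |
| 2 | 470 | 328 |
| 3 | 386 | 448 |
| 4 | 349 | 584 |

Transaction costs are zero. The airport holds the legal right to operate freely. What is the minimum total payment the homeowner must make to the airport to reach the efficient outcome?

$735

Left alone the airport would choose level 4 (marginal profit stays positive).
Efficient level: k* = 2 (marginal profit ≥ marginal noise damage through 2).
The homeowner must at least cover the airport's forgone profit from cutting 4→2: 386 + 349 = 735.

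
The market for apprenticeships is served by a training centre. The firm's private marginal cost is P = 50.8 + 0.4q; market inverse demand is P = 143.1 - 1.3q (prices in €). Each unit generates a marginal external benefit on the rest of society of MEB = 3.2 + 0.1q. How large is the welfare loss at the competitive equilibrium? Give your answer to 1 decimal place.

Market equilibrium (private): 50.8 + 0.4q = 143.1 - 1.3q → q_m = 54.2941.
Social marginal cost = private MC − MEB = 47.6 + 0.3q.
Set SMC = demand: 47.6 + 0.3q = 143.1 - 1.3q → q* = 59.6875.
Height of the DWL triangle at q_m is demand(q_m) − SMC(q_m) = MEB(q_m) = 8.6294.
DWL = ½ × 5.3934 × 8.6294 = 23.2709.

DWL = €23.3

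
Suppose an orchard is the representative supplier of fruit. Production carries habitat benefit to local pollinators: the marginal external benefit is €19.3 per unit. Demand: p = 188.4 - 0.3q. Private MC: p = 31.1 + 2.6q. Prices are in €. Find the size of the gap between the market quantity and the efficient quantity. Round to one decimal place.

6.7 units

Market equilibrium (private): 31.1 + 2.6q = 188.4 - 0.3q → q_m = 54.2414.
Social marginal cost = private MC − MEB = 11.8 + 2.6q.
Set SMC = demand: 11.8 + 2.6q = 188.4 - 0.3q → q* = 60.8966.
Gap = |54.2414 − 60.8966| = 6.6552.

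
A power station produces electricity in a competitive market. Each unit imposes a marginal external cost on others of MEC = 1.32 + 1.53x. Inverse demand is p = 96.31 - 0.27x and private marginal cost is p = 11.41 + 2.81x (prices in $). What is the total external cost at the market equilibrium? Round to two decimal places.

Market equilibrium (private): 11.41 + 2.81x = 96.31 - 0.27x → x_m = 27.5649.
Total external cost = ∫₀^{x_m} (1.32 + 1.53x) dx = 1.32×27.5649 + ½×1.53×27.5649² = 617.6508.

$617.65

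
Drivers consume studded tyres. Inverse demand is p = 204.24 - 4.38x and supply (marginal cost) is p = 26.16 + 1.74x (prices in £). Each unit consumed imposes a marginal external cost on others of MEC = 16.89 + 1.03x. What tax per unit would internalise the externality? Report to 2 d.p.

tax = £40.11 per unit

Social marginal benefit = demand − MEC = 187.35 - 5.41x.
Set SMB = MC: 187.35 - 5.41x = 26.16 + 1.74x → x* = 22.5441.
The Pigouvian tax equals MEC at x*: 16.89 + 1.03×22.5441 = 40.1104.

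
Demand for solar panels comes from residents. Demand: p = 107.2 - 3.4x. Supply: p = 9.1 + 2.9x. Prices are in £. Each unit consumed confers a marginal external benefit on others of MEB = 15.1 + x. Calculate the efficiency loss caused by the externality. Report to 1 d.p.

Market equilibrium (private): 9.1 + 2.9x = 107.2 - 3.4x → x_m = 15.5714.
Social marginal benefit = demand + MEB = 122.3 - 2.4x.
Set SMB = MC: 122.3 - 2.4x = 9.1 + 2.9x → x* = 21.3585.
Height of the DWL triangle at x_m is SMB(x_m) − MC(x_m) = MEB(x_m) = 30.6714.
DWL = ½ × 5.7871 × 30.6714 = 88.7492.

DWL = £88.7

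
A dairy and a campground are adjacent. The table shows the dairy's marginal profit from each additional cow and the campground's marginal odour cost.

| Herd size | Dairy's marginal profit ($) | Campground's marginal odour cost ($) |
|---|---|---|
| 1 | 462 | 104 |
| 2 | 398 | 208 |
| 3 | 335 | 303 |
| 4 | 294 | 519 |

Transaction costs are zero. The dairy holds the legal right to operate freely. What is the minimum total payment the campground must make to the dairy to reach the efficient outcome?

$294

Left alone the dairy would choose level 4 (marginal profit stays positive).
Efficient level: k* = 3 (marginal profit ≥ marginal odour cost through 3).
The campground must at least cover the dairy's forgone profit from cutting 4→3: 294 = 294.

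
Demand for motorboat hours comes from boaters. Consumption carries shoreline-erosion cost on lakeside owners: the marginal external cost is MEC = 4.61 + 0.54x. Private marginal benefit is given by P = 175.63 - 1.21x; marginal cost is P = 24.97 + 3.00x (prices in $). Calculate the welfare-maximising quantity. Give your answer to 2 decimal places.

Social marginal benefit = demand − MEC = 171.02 - 1.75x.
Set SMB = MC: 171.02 - 1.75x = 24.97 + 3.00x → x* = 30.7474.

x* = 30.75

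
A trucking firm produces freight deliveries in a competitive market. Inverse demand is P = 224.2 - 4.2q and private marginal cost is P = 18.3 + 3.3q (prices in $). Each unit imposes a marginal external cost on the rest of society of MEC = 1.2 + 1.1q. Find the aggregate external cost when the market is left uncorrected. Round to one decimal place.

$447.5

Market equilibrium (private): 18.3 + 3.3q = 224.2 - 4.2q → q_m = 27.4533.
Total external cost = ∫₀^{q_m} (1.2 + 1.1q) dq = 1.2×27.4533 + ½×1.1×27.4533² = 447.4700.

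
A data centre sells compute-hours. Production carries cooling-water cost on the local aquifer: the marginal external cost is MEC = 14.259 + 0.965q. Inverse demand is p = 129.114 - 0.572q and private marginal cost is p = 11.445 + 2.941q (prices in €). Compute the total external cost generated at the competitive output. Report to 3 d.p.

Market equilibrium (private): 11.445 + 2.941q = 129.114 - 0.572q → q_m = 33.4953.
Total external cost = ∫₀^{q_m} (14.259 + 0.965q) dq = 14.259×33.4953 + ½×0.965×33.4953² = 1018.9432.

€1018.943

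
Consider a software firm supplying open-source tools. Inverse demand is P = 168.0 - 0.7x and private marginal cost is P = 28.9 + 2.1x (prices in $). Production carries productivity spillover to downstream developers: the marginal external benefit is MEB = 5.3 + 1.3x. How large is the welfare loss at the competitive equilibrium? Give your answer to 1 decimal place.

Market equilibrium (private): 28.9 + 2.1x = 168.0 - 0.7x → x_m = 49.6786.
Social marginal cost = private MC − MEB = 23.6 + 0.8x.
Set SMC = demand: 23.6 + 0.8x = 168.0 - 0.7x → x* = 96.2667.
The welfare-loss triangle has base |x_m − x*| and height MEB(x_m) (the vertical gap between SMC and demand is zero at x* and MEB at x_m).
DWL = ½ × 46.5881 × 69.8821 = 1627.8371.

DWL = $1627.8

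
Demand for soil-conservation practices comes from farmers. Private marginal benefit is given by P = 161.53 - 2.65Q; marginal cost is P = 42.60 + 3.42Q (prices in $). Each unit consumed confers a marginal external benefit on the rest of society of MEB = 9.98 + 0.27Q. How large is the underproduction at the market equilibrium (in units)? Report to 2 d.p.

2.63 units

Market equilibrium (private): 42.60 + 3.42Q = 161.53 - 2.65Q → Q_m = 19.5931.
Social marginal benefit = demand + MEB = 171.51 - 2.38Q.
Set SMB = MC: 171.51 - 2.38Q = 42.60 + 3.42Q → Q* = 22.2259.
Gap = |19.5931 − 22.2259| = 2.6328.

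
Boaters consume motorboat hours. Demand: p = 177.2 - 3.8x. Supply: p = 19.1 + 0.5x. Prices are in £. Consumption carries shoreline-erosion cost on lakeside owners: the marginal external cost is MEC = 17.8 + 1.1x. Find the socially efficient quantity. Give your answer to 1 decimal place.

Social marginal benefit = demand − MEC = 159.4 - 4.9x.
Set SMB = MC: 159.4 - 4.9x = 19.1 + 0.5x → x* = 25.9815.

x* = 26.0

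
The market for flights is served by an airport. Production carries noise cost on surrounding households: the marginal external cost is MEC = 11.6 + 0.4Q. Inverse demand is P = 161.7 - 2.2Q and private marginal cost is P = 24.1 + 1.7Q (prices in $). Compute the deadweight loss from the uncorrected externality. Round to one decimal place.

Market equilibrium (private): 24.1 + 1.7Q = 161.7 - 2.2Q → Q_m = 35.2821.
Social marginal cost = private MC + MEC = 35.7 + 2.1Q.
Set SMC = demand: 35.7 + 2.1Q = 161.7 - 2.2Q → Q* = 29.3023.
Between Q* and Q_m the wedge SMC − demand runs linearly from 0 to MEC(Q_m), so the loss is a triangle.
DWL = ½ × 5.9798 × 25.7128 = 76.8787.

DWL = $76.9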